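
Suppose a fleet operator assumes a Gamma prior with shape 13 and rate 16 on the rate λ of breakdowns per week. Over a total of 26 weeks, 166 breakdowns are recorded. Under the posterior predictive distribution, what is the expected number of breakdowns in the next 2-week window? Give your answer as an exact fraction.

Total count 166 over total exposure 26 weeks.
Posterior: α' = 13 + 166 = 179, β' = 16 + 26 = 42.
Predictive mean over a 2-week window = T·E[λ|data] = 2·179/42 = 179/21.

179/21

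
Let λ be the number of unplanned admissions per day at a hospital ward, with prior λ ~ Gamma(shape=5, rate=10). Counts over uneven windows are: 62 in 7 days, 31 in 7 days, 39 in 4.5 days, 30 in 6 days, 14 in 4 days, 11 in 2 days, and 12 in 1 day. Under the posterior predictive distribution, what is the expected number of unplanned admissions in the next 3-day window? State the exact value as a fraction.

Total count: 62 + 31 + 39 + 30 + 14 + 11 + 12 = 199.
Total exposure: 7 + 7 + 4.5 + 6 + 4 + 2 + 1 = 31.5 days.
By Gamma–Poisson conjugacy, the posterior is Gamma(α + Σx, β + Σt) = Gamma(5 + 199, 10 + 31.5) = Gamma(204, 83/2).
Predictive mean over a 3-day window = T·E[λ|data] = 3·204/(83/2) = 1224/83.

1224/83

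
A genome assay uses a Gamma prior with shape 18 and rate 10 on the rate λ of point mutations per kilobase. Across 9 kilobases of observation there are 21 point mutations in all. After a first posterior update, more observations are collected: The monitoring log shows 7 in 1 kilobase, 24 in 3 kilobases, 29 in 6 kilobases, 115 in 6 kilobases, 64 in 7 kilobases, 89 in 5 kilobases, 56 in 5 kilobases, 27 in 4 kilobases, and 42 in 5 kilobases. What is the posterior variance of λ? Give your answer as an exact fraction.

492/3721

Total count 21 over total exposure 9 kilobases.
After the first batch: Gamma(18 + 21, 10 + 9) = Gamma(39, 19).
Total count: 7 + 24 + 29 + 115 + 64 + 89 + 56 + 27 + 42 = 453.
Total exposure: 1 + 3 + 6 + 6 + 7 + 5 + 5 + 4 + 5 = 42 kilobases.
After the second batch: Gamma(39 + 453, 19 + 42) = Gamma(492, 61).
Posterior variance = α'/β'² = 492/3721.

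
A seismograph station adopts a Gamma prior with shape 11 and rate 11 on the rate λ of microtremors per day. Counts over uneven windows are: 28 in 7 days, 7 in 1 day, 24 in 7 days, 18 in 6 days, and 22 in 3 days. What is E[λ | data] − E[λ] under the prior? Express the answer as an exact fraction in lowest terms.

Total count: 28 + 7 + 24 + 18 + 22 = 99.
Total exposure: 7 + 1 + 7 + 6 + 3 = 24 days.
Conjugate update: add total count to the shape and total exposure to the rate, giving Gamma(110, 35).
Posterior mean = 110/35 = 22/7; prior mean = 11/11 = 1. Difference = 22/7 − 1 = 15/7.

15/7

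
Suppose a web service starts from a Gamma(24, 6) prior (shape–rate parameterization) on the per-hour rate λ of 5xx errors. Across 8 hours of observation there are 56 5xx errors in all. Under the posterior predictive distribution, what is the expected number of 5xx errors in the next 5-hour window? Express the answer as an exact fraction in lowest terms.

Total count 56 over total exposure 8 hours.
Gamma(α, β) with Poisson data over total exposure Σt gives posterior Gamma(α+Σx, β+Σt) = Gamma(80, 14).
Predictive mean over a 5-hour window = T·E[λ|data] = 5·80/14 = 200/7.

200/7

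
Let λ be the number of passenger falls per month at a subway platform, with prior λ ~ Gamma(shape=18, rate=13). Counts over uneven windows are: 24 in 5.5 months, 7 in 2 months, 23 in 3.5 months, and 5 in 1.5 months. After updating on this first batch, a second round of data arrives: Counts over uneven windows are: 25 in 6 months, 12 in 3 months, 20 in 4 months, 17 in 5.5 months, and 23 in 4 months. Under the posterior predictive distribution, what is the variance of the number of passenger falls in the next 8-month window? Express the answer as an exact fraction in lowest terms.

Total count: 24 + 7 + 23 + 5 = 59.
Total exposure: 5.5 + 2 + 3.5 + 1.5 = 12.5 months.
After the first batch: Gamma(18 + 59, 13 + 12.5) = Gamma(77, 51/2).
Total count: 25 + 12 + 20 + 17 + 23 = 97.
Total exposure: 6 + 3 + 4 + 5.5 + 4 = 22.5 months.
After the second batch: Gamma(77 + 97, 51/2 + 22.5) = Gamma(174, 48).
The posterior predictive for a window of length T is Negative Binomial with variance T·α'·(β'+T)/β'² = 8·174·56/2304 = 203/6.

203/6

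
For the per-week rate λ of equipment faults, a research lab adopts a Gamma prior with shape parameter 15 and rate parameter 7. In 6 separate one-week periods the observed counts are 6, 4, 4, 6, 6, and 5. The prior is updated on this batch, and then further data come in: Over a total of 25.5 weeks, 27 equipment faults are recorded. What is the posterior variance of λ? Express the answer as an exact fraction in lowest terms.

Total count: 6 + 4 + 4 + 6 + 6 + 5 = 31.
Total exposure: 6 weeks.
After the first batch: Gamma(15 + 31, 7 + 6) = Gamma(46, 13).
Total count 27 over total exposure 25.5 weeks.
After the second batch: Gamma(46 + 27, 13 + 25.5) = Gamma(73, 77/2).
Posterior variance = α'/β'² = 73/(5929/4) = 292/5929.

292/5929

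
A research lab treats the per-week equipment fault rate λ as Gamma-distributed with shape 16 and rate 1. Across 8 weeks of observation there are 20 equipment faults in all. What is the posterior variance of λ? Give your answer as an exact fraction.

4/9

Total count 20 over total exposure 8 weeks.
Conjugate update: add total count to the shape and total exposure to the rate, giving Gamma(36, 9).
Posterior variance = α'/β'² = 36/81 = 4/9.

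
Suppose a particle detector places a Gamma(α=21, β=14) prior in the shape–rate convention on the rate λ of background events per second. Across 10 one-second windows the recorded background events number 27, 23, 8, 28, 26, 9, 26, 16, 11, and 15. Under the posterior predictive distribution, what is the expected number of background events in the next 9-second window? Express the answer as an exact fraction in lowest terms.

315/4

Total count: 27 + 23 + 8 + 28 + 26 + 9 + 26 + 16 + 11 + 15 = 189.
Total exposure: 10 seconds.
Gamma(α, β) with Poisson data over total exposure Σt gives posterior Gamma(α+Σx, β+Σt) = Gamma(210, 24).
Predictive mean over a 9-second window = T·E[λ|data] = 9·210/24 = 315/4.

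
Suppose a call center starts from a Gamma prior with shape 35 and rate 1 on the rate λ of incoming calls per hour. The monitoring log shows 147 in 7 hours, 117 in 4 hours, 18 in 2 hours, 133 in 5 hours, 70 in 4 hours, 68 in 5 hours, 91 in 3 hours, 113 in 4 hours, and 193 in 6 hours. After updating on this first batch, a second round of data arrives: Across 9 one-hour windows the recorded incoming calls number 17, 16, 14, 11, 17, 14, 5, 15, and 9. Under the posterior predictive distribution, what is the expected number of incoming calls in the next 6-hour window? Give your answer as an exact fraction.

Total count: 147 + 117 + 18 + 133 + 70 + 68 + 91 + 113 + 193 = 950.
Total exposure: 7 + 4 + 2 + 5 + 4 + 5 + 3 + 4 + 6 = 40 hours.
After the first batch: Gamma(35 + 950, 1 + 40) = Gamma(985, 41).
Total count: 17 + 16 + 14 + 11 + 17 + 14 + 5 + 15 + 9 = 118.
Total exposure: 9 hours.
After the second batch: Gamma(985 + 118, 41 + 9) = Gamma(1103, 50).
Predictive mean over a 6-hour window = T·E[λ|data] = 6·1103/50 = 3309/25.

3309/25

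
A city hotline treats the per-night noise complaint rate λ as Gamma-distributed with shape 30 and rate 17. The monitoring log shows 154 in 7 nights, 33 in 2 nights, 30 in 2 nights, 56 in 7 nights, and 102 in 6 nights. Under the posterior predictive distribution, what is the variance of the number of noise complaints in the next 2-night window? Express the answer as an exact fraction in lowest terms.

Total count: 154 + 33 + 30 + 56 + 102 = 375.
Total exposure: 7 + 2 + 2 + 7 + 6 = 24 nights.
Gamma(α, β) with Poisson data over total exposure Σt gives posterior Gamma(α+Σx, β+Σt) = Gamma(405, 41).
The posterior predictive for a window of length T is Negative Binomial with variance T·α'·(β'+T)/β'² = 2·405·43/1681 = 34830/1681.

34830/1681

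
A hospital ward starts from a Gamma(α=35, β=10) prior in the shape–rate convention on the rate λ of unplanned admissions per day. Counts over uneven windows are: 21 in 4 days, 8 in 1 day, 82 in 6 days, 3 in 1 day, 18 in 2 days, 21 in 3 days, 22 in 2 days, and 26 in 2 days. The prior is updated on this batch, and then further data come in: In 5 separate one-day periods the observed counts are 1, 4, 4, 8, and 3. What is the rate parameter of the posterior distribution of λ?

Total count: 21 + 8 + 82 + 3 + 18 + 21 + 22 + 26 = 201.
Total exposure: 4 + 1 + 6 + 1 + 2 + 3 + 2 + 2 = 21 days.
After the first batch: Gamma(35 + 201, 10 + 21) = Gamma(236, 31).
Total count: 1 + 4 + 4 + 8 + 3 = 20.
Total exposure: 5 days.
After the second batch: Gamma(236 + 20, 31 + 5) = Gamma(256, 36).

36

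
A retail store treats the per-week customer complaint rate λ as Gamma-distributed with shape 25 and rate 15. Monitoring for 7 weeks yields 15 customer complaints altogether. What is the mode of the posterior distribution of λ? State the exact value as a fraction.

39/22

Total count 15 over total exposure 7 weeks.
The Gamma prior is conjugate for the Poisson rate, so λ | data ~ Gamma(25+15, 15+7) = Gamma(40, 22).
Posterior mode = (α'−1)/β' = 39/22.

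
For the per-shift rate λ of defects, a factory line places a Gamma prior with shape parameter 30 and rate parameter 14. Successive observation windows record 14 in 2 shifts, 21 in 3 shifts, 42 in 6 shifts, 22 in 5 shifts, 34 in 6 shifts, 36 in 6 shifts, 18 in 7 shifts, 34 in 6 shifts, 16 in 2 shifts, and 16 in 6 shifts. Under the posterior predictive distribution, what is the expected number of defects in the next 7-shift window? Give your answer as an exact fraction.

Total count: 14 + 21 + 42 + 22 + 34 + 36 + 18 + 34 + 16 + 16 = 253.
Total exposure: 2 + 3 + 6 + 5 + 6 + 6 + 7 + 6 + 2 + 6 = 49 shifts.
The Gamma prior is conjugate for the Poisson rate, so λ | data ~ Gamma(30+253, 14+49) = Gamma(283, 63).
Predictive mean over a 7-shift window = T·E[λ|data] = 7·283/63 = 283/9.

283/9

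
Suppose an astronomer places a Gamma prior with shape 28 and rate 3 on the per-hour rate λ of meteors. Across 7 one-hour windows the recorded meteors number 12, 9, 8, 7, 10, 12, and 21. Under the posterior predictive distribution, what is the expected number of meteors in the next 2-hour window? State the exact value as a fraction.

107/5

Total count: 12 + 9 + 8 + 7 + 10 + 12 + 21 = 79.
Total exposure: 7 hours.
By Gamma–Poisson conjugacy, the posterior is Gamma(α + Σx, β + Σt) = Gamma(28 + 79, 3 + 7) = Gamma(107, 10).
Predictive mean over a 2-hour window = T·E[λ|data] = 2·107/10 = 107/5.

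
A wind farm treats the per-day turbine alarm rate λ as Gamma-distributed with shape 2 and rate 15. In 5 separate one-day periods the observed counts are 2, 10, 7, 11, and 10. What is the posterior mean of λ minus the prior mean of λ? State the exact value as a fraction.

59/30

Total count: 2 + 10 + 7 + 11 + 10 = 40.
Total exposure: 5 days.
By Gamma–Poisson conjugacy, the posterior is Gamma(α + Σx, β + Σt) = Gamma(2 + 40, 15 + 5) = Gamma(42, 20).
Posterior mean = 42/20 = 21/10; prior mean = 2/15 = 2/15. Difference = 21/10 − 2/15 = 59/30.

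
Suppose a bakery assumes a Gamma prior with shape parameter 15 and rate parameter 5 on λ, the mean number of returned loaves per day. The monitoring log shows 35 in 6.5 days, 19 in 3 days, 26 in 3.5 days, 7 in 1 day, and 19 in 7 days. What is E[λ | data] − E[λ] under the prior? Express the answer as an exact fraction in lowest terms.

Total count: 35 + 19 + 26 + 7 + 19 = 106.
Total exposure: 6.5 + 3 + 3.5 + 1 + 7 = 21 days.
The Gamma prior is conjugate for the Poisson rate, so λ | data ~ Gamma(15+106, 5+21) = Gamma(121, 26).
Posterior mean = 121/26 = 121/26; prior mean = 15/5 = 3. Difference = 121/26 − 3 = 43/26.

43/26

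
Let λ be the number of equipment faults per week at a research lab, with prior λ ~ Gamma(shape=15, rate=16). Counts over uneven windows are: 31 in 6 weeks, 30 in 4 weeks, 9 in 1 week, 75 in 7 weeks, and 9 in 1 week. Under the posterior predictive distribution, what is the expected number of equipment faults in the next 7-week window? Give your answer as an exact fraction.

Total count: 31 + 30 + 9 + 75 + 9 = 154.
Total exposure: 6 + 4 + 1 + 7 + 1 = 19 weeks.
By Gamma–Poisson conjugacy, the posterior is Gamma(α + Σx, β + Σt) = Gamma(15 + 154, 16 + 19) = Gamma(169, 35).
Predictive mean over a 7-week window = T·E[λ|data] = 7·169/35 = 169/5.

169/5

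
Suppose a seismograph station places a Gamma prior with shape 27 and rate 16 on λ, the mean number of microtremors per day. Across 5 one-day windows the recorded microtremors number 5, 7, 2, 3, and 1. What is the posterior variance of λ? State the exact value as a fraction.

5/49

Total count: 5 + 7 + 2 + 3 + 1 = 18.
Total exposure: 5 days.
Conjugate update: add total count to the shape and total exposure to the rate, giving Gamma(45, 21).
Posterior variance = α'/β'² = 45/441 = 5/49.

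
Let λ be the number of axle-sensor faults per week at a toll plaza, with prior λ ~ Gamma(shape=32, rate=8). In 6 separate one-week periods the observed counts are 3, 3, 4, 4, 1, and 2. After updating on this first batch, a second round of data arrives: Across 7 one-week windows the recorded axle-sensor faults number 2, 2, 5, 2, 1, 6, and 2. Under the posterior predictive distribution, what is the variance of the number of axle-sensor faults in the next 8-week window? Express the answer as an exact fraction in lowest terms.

Total count: 3 + 3 + 4 + 4 + 1 + 2 = 17.
Total exposure: 6 weeks.
After the first batch: Gamma(32 + 17, 8 + 6) = Gamma(49, 14).
Total count: 2 + 2 + 5 + 2 + 1 + 6 + 2 = 20.
Total exposure: 7 weeks.
After the second batch: Gamma(49 + 20, 14 + 7) = Gamma(69, 21).
The posterior predictive for a window of length T is Negative Binomial with variance T·α'·(β'+T)/β'² = 8·69·29/441 = 5336/147.

5336/147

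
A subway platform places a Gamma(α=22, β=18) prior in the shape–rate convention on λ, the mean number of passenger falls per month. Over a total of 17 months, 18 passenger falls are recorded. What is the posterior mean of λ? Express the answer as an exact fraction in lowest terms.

8/7

Total count 18 over total exposure 17 months.
Gamma(α, β) with Poisson data over total exposure Σt gives posterior Gamma(α+Σx, β+Σt) = Gamma(40, 35).
Posterior mean = α'/β' = 40/35 = 8/7.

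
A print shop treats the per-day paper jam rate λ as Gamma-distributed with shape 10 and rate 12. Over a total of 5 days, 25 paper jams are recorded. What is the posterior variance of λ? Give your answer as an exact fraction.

35/289

Total count 25 over total exposure 5 days.
By Gamma–Poisson conjugacy, the posterior is Gamma(α + Σx, β + Σt) = Gamma(10 + 25, 12 + 5) = Gamma(35, 17).
Posterior variance = α'/β'² = 35/289.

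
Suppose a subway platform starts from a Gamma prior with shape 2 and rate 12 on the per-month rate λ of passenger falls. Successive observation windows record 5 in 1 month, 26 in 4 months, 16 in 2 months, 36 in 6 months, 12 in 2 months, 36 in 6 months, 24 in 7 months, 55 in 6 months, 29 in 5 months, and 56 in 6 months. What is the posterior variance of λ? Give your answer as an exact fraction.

Total count: 5 + 26 + 16 + 36 + 12 + 36 + 24 + 55 + 29 + 56 = 295.
Total exposure: 1 + 4 + 2 + 6 + 2 + 6 + 7 + 6 + 5 + 6 = 45 months.
Conjugate update: add total count to the shape and total exposure to the rate, giving Gamma(297, 57).
Posterior variance = α'/β'² = 297/3249 = 33/361.

33/361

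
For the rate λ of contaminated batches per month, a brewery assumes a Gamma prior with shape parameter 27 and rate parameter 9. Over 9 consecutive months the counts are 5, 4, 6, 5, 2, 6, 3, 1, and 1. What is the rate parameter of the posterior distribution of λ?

Total count: 5 + 4 + 6 + 5 + 2 + 6 + 3 + 1 + 1 = 33.
Total exposure: 9 months.
By Gamma–Poisson conjugacy, the posterior is Gamma(α + Σx, β + Σt) = Gamma(27 + 33, 9 + 9) = Gamma(60, 18).

18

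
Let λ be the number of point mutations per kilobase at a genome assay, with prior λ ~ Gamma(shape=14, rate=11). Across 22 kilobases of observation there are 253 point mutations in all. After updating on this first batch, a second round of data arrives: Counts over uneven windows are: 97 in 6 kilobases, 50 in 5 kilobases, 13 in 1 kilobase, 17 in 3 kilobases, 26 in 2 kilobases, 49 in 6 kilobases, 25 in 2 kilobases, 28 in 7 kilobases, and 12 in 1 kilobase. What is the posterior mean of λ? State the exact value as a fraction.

292/33

Total count 253 over total exposure 22 kilobases.
After the first batch: Gamma(14 + 253, 11 + 22) = Gamma(267, 33).
Total count: 97 + 50 + 13 + 17 + 26 + 49 + 25 + 28 + 12 = 317.
Total exposure: 6 + 5 + 1 + 3 + 2 + 6 + 2 + 7 + 1 = 33 kilobases.
After the second batch: Gamma(267 + 317, 33 + 33) = Gamma(584, 66).
Posterior mean = α'/β' = 584/66 = 292/33.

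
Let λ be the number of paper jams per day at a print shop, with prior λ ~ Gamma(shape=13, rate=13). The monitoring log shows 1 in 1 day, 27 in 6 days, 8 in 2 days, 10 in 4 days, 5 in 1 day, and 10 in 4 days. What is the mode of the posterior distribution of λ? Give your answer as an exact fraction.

73/31

Total count: 1 + 27 + 8 + 10 + 5 + 10 = 61.
Total exposure: 1 + 6 + 2 + 4 + 1 + 4 = 18 days.
By Gamma–Poisson conjugacy, the posterior is Gamma(α + Σx, β + Σt) = Gamma(13 + 61, 13 + 18) = Gamma(74, 31).
Posterior mode = (α'−1)/β' = 73/31.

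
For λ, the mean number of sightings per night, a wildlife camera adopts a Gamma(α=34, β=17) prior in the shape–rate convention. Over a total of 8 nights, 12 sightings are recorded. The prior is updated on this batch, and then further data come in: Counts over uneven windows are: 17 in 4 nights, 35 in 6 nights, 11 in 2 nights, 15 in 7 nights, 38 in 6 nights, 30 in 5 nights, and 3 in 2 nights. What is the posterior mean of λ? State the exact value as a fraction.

Total count 12 over total exposure 8 nights.
After the first batch: Gamma(34 + 12, 17 + 8) = Gamma(46, 25).
Total count: 17 + 35 + 11 + 15 + 38 + 30 + 3 = 149.
Total exposure: 4 + 6 + 2 + 7 + 6 + 5 + 2 = 32 nights.
After the second batch: Gamma(46 + 149, 25 + 32) = Gamma(195, 57).
Posterior mean = α'/β' = 195/57 = 65/19.

65/19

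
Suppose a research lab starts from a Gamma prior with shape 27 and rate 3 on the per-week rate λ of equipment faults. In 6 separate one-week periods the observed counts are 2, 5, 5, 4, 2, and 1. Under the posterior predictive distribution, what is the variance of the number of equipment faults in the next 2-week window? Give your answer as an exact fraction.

1012/81

Total count: 2 + 5 + 5 + 4 + 2 + 1 = 19.
Total exposure: 6 weeks.
Gamma(α, β) with Poisson data over total exposure Σt gives posterior Gamma(α+Σx, β+Σt) = Gamma(46, 9).
The posterior predictive for a window of length T is Negative Binomial with variance T·α'·(β'+T)/β'² = 2·46·11/81 = 1012/81.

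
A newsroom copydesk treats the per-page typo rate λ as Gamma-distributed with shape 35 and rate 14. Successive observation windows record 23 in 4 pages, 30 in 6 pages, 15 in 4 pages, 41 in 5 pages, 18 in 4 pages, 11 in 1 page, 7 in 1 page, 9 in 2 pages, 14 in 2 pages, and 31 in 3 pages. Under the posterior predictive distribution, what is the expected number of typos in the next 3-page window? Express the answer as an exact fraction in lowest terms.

351/23

Total count: 23 + 30 + 15 + 41 + 18 + 11 + 7 + 9 + 14 + 31 = 199.
Total exposure: 4 + 6 + 4 + 5 + 4 + 1 + 1 + 2 + 2 + 3 = 32 pages.
Posterior: α' = 35 + 199 = 234, β' = 14 + 32 = 46.
Predictive mean over a 3-page window = T·E[λ|data] = 3·234/46 = 351/23.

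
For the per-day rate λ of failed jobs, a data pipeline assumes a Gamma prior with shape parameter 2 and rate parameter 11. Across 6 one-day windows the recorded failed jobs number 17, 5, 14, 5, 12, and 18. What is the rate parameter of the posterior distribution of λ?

17

Total count: 17 + 5 + 14 + 5 + 12 + 18 = 71.
Total exposure: 6 days.
By Gamma–Poisson conjugacy, the posterior is Gamma(α + Σx, β + Σt) = Gamma(2 + 71, 11 + 6) = Gamma(73, 17).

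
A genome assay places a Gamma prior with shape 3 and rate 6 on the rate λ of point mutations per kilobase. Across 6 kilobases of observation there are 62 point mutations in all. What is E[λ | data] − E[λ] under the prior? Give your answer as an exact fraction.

Total count 62 over total exposure 6 kilobases.
By Gamma–Poisson conjugacy, the posterior is Gamma(α + Σx, β + Σt) = Gamma(3 + 62, 6 + 6) = Gamma(65, 12).
Posterior mean = 65/12 = 65/12; prior mean = 3/6 = 1/2. Difference = 65/12 − 1/2 = 59/12.

59/12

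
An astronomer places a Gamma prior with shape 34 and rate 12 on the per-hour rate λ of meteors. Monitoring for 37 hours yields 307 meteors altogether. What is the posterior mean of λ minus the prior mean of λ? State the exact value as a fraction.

Total count 307 over total exposure 37 hours.
Posterior: α' = 34 + 307 = 341, β' = 12 + 37 = 49.
Posterior mean = 341/49 = 341/49; prior mean = 34/12 = 17/6. Difference = 341/49 − 17/6 = 1213/294.

1213/294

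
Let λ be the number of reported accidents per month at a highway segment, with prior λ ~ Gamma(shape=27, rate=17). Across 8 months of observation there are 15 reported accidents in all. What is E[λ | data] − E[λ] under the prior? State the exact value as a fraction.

39/425

Total count 15 over total exposure 8 months.
Posterior: α' = 27 + 15 = 42, β' = 17 + 8 = 25.
Posterior mean = 42/25 = 42/25; prior mean = 27/17 = 27/17. Difference = 42/25 − 27/17 = 39/425.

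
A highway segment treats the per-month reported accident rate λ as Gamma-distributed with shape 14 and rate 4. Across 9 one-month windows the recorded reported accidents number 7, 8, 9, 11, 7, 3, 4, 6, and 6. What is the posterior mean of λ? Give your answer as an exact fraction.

75/13

Total count: 7 + 8 + 9 + 11 + 7 + 3 + 4 + 6 + 6 = 61.
Total exposure: 9 months.
Posterior: α' = 14 + 61 = 75, β' = 4 + 9 = 13.
Posterior mean = α'/β' = 75/13.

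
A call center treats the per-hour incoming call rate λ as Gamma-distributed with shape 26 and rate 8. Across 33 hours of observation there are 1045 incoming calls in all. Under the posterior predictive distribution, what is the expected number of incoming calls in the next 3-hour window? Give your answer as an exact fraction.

Total count 1045 over total exposure 33 hours.
Conjugate update: add total count to the shape and total exposure to the rate, giving Gamma(1071, 41).
Predictive mean over a 3-hour window = T·E[λ|data] = 3·1071/41 = 3213/41.

3213/41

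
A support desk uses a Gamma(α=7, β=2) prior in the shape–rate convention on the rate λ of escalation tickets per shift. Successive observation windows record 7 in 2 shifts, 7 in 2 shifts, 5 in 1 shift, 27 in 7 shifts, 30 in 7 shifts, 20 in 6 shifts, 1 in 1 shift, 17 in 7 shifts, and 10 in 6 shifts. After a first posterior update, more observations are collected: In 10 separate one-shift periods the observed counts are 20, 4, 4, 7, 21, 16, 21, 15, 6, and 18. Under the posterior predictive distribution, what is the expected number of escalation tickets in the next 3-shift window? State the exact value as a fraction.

Total count: 7 + 7 + 5 + 27 + 30 + 20 + 1 + 17 + 10 = 124.
Total exposure: 2 + 2 + 1 + 7 + 7 + 6 + 1 + 7 + 6 = 39 shifts.
After the first batch: Gamma(7 + 124, 2 + 39) = Gamma(131, 41).
Total count: 20 + 4 + 4 + 7 + 21 + 16 + 21 + 15 + 6 + 18 = 132.
Total exposure: 10 shifts.
After the second batch: Gamma(131 + 132, 41 + 10) = Gamma(263, 51).
Predictive mean over a 3-shift window = T·E[λ|data] = 3·263/51 = 263/17.

263/17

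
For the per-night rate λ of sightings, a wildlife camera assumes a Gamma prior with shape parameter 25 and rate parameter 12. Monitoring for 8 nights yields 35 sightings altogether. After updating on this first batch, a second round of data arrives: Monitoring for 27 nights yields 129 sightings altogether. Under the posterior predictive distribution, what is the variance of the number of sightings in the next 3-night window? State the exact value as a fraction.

Total count 35 over total exposure 8 nights.
After the first batch: Gamma(25 + 35, 12 + 8) = Gamma(60, 20).
Total count 129 over total exposure 27 nights.
After the second batch: Gamma(60 + 129, 20 + 27) = Gamma(189, 47).
The posterior predictive for a window of length T is Negative Binomial with variance T·α'·(β'+T)/β'² = 3·189·50/2209 = 28350/2209.

28350/2209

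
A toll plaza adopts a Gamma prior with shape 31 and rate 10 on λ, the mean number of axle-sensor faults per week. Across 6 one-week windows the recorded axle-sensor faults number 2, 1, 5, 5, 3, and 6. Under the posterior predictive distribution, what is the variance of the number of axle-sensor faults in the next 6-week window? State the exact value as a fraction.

Total count: 2 + 1 + 5 + 5 + 3 + 6 = 22.
Total exposure: 6 weeks.
Conjugate update: add total count to the shape and total exposure to the rate, giving Gamma(53, 16).
The posterior predictive for a window of length T is Negative Binomial with variance T·α'·(β'+T)/β'² = 6·53·22/256 = 1749/64.

1749/64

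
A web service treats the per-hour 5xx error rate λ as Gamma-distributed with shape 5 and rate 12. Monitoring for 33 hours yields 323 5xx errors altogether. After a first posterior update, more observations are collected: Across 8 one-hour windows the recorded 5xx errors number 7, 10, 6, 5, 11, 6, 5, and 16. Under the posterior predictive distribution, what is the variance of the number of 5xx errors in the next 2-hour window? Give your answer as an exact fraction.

Total count 323 over total exposure 33 hours.
After the first batch: Gamma(5 + 323, 12 + 33) = Gamma(328, 45).
Total count: 7 + 10 + 6 + 5 + 11 + 6 + 5 + 16 = 66.
Total exposure: 8 hours.
After the second batch: Gamma(328 + 66, 45 + 8) = Gamma(394, 53).
The posterior predictive for a window of length T is Negative Binomial with variance T·α'·(β'+T)/β'² = 2·394·55/2809 = 43340/2809.

43340/2809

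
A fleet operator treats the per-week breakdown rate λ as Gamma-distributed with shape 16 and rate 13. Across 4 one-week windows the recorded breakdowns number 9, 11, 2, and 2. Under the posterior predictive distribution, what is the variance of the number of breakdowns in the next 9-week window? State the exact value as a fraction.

Total count: 9 + 11 + 2 + 2 = 24.
Total exposure: 4 weeks.
Posterior: α' = 16 + 24 = 40, β' = 13 + 4 = 17.
The posterior predictive for a window of length T is Negative Binomial with variance T·α'·(β'+T)/β'² = 9·40·26/289 = 9360/289.

9360/289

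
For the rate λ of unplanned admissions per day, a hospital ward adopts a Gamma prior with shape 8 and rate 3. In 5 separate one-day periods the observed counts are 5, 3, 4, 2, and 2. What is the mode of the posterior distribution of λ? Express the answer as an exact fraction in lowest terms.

23/8

Total count: 5 + 3 + 4 + 2 + 2 = 16.
Total exposure: 5 days.
Posterior: α' = 8 + 16 = 24, β' = 3 + 5 = 8.
Posterior mode = (α'−1)/β' = 23/8.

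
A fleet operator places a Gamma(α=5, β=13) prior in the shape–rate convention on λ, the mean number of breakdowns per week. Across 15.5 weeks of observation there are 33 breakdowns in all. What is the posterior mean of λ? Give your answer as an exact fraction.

4/3

Total count 33 over total exposure 15.5 weeks.
Conjugate update: add total count to the shape and total exposure to the rate, giving Gamma(38, 57/2).
Posterior mean = α'/β' = 38/(57/2) = 4/3.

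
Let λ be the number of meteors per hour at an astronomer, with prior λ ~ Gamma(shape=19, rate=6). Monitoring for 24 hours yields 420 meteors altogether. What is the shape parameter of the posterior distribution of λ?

439

Total count 420 over total exposure 24 hours.
Conjugate update: add total count to the shape and total exposure to the rate, giving Gamma(439, 30).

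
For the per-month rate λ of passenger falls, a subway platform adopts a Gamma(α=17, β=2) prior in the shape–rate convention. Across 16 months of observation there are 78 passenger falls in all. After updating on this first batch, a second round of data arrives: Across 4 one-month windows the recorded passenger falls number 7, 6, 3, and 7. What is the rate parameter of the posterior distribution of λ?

22

Total count 78 over total exposure 16 months.
After the first batch: Gamma(17 + 78, 2 + 16) = Gamma(95, 18).
Total count: 7 + 6 + 3 + 7 = 23.
Total exposure: 4 months.
After the second batch: Gamma(95 + 23, 18 + 4) = Gamma(118, 22).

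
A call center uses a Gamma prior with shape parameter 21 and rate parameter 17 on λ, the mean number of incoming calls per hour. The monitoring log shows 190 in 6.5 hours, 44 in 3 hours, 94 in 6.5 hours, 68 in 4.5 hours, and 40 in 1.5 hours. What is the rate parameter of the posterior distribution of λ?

39

Total count: 190 + 44 + 94 + 68 + 40 = 436.
Total exposure: 6.5 + 3 + 6.5 + 4.5 + 1.5 = 22 hours.
By Gamma–Poisson conjugacy, the posterior is Gamma(α + Σx, β + Σt) = Gamma(21 + 436, 17 + 22) = Gamma(457, 39).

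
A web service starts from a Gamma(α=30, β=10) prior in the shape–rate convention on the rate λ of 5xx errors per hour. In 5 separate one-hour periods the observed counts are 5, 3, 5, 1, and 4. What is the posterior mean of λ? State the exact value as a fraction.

16/5

Total count: 5 + 3 + 5 + 1 + 4 = 18.
Total exposure: 5 hours.
The Gamma prior is conjugate for the Poisson rate, so λ | data ~ Gamma(30+18, 10+5) = Gamma(48, 15).
Posterior mean = α'/β' = 48/15 = 16/5.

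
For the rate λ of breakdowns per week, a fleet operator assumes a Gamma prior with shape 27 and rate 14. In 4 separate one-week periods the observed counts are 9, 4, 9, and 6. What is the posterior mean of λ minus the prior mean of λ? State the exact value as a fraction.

Total count: 9 + 4 + 9 + 6 = 28.
Total exposure: 4 weeks.
Conjugate update: add total count to the shape and total exposure to the rate, giving Gamma(55, 18).
Posterior mean = 55/18 = 55/18; prior mean = 27/14 = 27/14. Difference = 55/18 − 27/14 = 71/63.

71/63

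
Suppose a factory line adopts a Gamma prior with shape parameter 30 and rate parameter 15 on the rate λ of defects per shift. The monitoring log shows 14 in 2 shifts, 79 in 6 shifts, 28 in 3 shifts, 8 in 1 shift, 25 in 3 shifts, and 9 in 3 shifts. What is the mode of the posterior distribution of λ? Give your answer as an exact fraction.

Total count: 14 + 79 + 28 + 8 + 25 + 9 = 163.
Total exposure: 2 + 6 + 3 + 1 + 3 + 3 = 18 shifts.
Gamma(α, β) with Poisson data over total exposure Σt gives posterior Gamma(α+Σx, β+Σt) = Gamma(193, 33).
Posterior mode = (α'−1)/β' = 192/33 = 64/11.

64/11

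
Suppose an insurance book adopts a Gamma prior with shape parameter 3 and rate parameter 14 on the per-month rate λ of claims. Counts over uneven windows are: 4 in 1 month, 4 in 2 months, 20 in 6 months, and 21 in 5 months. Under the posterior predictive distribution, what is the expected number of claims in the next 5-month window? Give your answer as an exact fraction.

Total count: 4 + 4 + 20 + 21 = 49.
Total exposure: 1 + 2 + 6 + 5 = 14 months.
Posterior: α' = 3 + 49 = 52, β' = 14 + 14 = 28.
Predictive mean over a 5-month window = T·E[λ|data] = 5·52/28 = 65/7.

65/7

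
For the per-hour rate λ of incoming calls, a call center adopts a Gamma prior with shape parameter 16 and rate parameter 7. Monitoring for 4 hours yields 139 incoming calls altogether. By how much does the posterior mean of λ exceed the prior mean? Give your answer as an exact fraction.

Total count 139 over total exposure 4 hours.
By Gamma–Poisson conjugacy, the posterior is Gamma(α + Σx, β + Σt) = Gamma(16 + 139, 7 + 4) = Gamma(155, 11).
Posterior mean = 155/11 = 155/11; prior mean = 16/7 = 16/7. Difference = 155/11 − 16/7 = 909/77.

909/77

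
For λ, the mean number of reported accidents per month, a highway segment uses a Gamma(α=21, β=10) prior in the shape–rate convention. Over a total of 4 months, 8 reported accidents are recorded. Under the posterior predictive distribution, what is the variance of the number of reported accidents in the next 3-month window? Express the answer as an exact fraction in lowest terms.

Total count 8 over total exposure 4 months.
The Gamma prior is conjugate for the Poisson rate, so λ | data ~ Gamma(21+8, 10+4) = Gamma(29, 14).
The posterior predictive for a window of length T is Negative Binomial with variance T·α'·(β'+T)/β'² = 3·29·17/196 = 1479/196.

1479/196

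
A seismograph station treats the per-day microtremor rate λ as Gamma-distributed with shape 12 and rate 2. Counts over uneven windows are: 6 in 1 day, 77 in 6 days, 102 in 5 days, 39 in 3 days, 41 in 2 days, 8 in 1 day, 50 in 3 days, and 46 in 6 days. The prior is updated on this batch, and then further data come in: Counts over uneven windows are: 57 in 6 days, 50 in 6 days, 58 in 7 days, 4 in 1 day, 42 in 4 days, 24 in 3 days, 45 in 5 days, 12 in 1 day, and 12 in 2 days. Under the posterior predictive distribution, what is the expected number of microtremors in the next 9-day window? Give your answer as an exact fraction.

6165/64

Total count: 6 + 77 + 102 + 39 + 41 + 8 + 50 + 46 = 369.
Total exposure: 1 + 6 + 5 + 3 + 2 + 1 + 3 + 6 = 27 days.
After the first batch: Gamma(12 + 369, 2 + 27) = Gamma(381, 29).
Total count: 57 + 50 + 58 + 4 + 42 + 24 + 45 + 12 + 12 = 304.
Total exposure: 6 + 6 + 7 + 1 + 4 + 3 + 5 + 1 + 2 = 35 days.
After the second batch: Gamma(381 + 304, 29 + 35) = Gamma(685, 64).
Predictive mean over a 9-day window = T·E[λ|data] = 9·685/64 = 6165/64.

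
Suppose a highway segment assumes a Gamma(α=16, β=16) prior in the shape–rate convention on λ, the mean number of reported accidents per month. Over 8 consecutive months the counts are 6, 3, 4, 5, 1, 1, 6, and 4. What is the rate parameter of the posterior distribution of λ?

24

Total count: 6 + 3 + 4 + 5 + 1 + 1 + 6 + 4 = 30.
Total exposure: 8 months.
Conjugate update: add total count to the shape and total exposure to the rate, giving Gamma(46, 24).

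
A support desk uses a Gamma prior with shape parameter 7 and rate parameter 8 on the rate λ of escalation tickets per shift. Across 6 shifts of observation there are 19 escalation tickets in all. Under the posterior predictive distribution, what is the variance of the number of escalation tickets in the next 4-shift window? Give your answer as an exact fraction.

468/49

Total count 19 over total exposure 6 shifts.
The Gamma prior is conjugate for the Poisson rate, so λ | data ~ Gamma(7+19, 8+6) = Gamma(26, 14).
The posterior predictive for a window of length T is Negative Binomial with variance T·α'·(β'+T)/β'² = 4·26·18/196 = 468/49.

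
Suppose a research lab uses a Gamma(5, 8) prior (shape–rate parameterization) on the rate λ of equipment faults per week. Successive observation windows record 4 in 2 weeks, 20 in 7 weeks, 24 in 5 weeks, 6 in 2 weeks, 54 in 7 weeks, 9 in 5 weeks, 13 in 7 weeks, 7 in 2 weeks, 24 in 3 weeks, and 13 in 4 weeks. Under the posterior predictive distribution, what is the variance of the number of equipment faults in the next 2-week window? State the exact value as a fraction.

Total count: 4 + 20 + 24 + 6 + 54 + 9 + 13 + 7 + 24 + 13 = 174.
Total exposure: 2 + 7 + 5 + 2 + 7 + 5 + 7 + 2 + 3 + 4 = 44 weeks.
Gamma(α, β) with Poisson data over total exposure Σt gives posterior Gamma(α+Σx, β+Σt) = Gamma(179, 52).
The posterior predictive for a window of length T is Negative Binomial with variance T·α'·(β'+T)/β'² = 2·179·54/2704 = 4833/676.

4833/676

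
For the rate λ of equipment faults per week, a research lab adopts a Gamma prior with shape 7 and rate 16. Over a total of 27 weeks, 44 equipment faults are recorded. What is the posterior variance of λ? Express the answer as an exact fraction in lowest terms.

51/1849

Total count 44 over total exposure 27 weeks.
Gamma(α, β) with Poisson data over total exposure Σt gives posterior Gamma(α+Σx, β+Σt) = Gamma(51, 43).
Posterior variance = α'/β'² = 51/1849.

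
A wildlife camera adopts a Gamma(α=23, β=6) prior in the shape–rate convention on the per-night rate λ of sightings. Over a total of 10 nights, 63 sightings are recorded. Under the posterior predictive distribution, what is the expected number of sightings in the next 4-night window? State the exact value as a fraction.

43/2

Total count 63 over total exposure 10 nights.
By Gamma–Poisson conjugacy, the posterior is Gamma(α + Σx, β + Σt) = Gamma(23 + 63, 6 + 10) = Gamma(86, 16).
Predictive mean over a 4-night window = T·E[λ|data] = 4·86/16 = 43/2.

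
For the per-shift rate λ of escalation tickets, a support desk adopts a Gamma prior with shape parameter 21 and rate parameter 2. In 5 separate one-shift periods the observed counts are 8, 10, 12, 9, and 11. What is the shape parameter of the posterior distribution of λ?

71

Total count: 8 + 10 + 12 + 9 + 11 = 50.
Total exposure: 5 shifts.
By Gamma–Poisson conjugacy, the posterior is Gamma(α + Σx, β + Σt) = Gamma(21 + 50, 2 + 5) = Gamma(71, 7).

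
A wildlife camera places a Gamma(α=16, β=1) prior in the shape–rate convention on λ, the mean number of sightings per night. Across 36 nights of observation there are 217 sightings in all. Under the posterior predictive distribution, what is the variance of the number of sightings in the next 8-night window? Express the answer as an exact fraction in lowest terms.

Total count 217 over total exposure 36 nights.
By Gamma–Poisson conjugacy, the posterior is Gamma(α + Σx, β + Σt) = Gamma(16 + 217, 1 + 36) = Gamma(233, 37).
The posterior predictive for a window of length T is Negative Binomial with variance T·α'·(β'+T)/β'² = 8·233·45/1369 = 83880/1369.

83880/1369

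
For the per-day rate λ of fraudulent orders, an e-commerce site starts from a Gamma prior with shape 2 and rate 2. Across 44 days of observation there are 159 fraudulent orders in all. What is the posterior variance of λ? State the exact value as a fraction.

7/92

Total count 159 over total exposure 44 days.
The Gamma prior is conjugate for the Poisson rate, so λ | data ~ Gamma(2+159, 2+44) = Gamma(161, 46).
Posterior variance = α'/β'² = 161/2116 = 7/92.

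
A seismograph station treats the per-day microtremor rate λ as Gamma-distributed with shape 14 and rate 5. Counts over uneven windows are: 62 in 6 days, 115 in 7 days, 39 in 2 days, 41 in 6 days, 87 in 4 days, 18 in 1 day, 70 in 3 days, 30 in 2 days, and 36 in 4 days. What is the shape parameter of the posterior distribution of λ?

512

Total count: 62 + 115 + 39 + 41 + 87 + 18 + 70 + 30 + 36 = 498.
Total exposure: 6 + 7 + 2 + 6 + 4 + 1 + 3 + 2 + 4 = 35 days.
Gamma(α, β) with Poisson data over total exposure Σt gives posterior Gamma(α+Σx, β+Σt) = Gamma(512, 40).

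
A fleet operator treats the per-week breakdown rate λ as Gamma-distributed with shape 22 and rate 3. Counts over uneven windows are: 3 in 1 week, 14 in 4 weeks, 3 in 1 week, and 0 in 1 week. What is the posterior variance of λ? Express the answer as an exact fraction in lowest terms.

Total count: 3 + 14 + 3 + 0 = 20.
Total exposure: 1 + 4 + 1 + 1 = 7 weeks.
By Gamma–Poisson conjugacy, the posterior is Gamma(α + Σx, β + Σt) = Gamma(22 + 20, 3 + 7) = Gamma(42, 10).
Posterior variance = α'/β'² = 42/100 = 21/50.

21/50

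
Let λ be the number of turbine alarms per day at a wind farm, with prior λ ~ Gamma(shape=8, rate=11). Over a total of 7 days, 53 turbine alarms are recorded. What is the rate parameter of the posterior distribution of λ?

18

Total count 53 over total exposure 7 days.
Gamma(α, β) with Poisson data over total exposure Σt gives posterior Gamma(α+Σx, β+Σt) = Gamma(61, 18).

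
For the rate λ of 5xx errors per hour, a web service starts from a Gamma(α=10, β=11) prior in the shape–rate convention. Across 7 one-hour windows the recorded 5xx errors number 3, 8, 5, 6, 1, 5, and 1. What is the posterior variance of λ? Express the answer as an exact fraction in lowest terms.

Total count: 3 + 8 + 5 + 6 + 1 + 5 + 1 = 29.
Total exposure: 7 hours.
Conjugate update: add total count to the shape and total exposure to the rate, giving Gamma(39, 18).
Posterior variance = α'/β'² = 39/324 = 13/108.

13/108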